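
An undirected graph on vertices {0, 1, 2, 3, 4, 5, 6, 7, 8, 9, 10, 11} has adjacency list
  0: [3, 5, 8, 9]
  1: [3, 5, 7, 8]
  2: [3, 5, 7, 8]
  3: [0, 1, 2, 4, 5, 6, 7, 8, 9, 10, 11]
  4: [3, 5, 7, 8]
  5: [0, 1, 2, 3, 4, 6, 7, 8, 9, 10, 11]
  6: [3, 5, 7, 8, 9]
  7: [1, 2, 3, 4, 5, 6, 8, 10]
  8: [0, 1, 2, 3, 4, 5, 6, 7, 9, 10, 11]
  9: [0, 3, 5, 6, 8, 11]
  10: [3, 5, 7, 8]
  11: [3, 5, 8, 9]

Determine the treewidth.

A width-4 tree decomposition is:
Bags: B1 = {3, 4, 5, 7, 8}  B2 = {1, 3, 5, 7, 8}  B3 = {2, 3, 5, 7, 8}  B4 = {3, 5, 7, 8, 10}  B5 = {3, 5, 6, 7, 8}  B6 = {3, 5, 6, 8, 9}  B7 = {3, 5, 8, 9, 11}  B8 = {0, 3, 5, 8, 9}
Tree: B1–B2, B1–B3, B2–B4, B1–B5, B5–B6, B6–B7, B7–B8
Each bag holds 5 vertices, so the decomposition has width 4, which upper-bounds the treewidth. On the other hand G contains the 5-clique {0, 3, 5, 8, 9}. A clique must lie in a single bag of any decomposition, so no decomposition can have width below 4. Therefore the treewidth is 4.

4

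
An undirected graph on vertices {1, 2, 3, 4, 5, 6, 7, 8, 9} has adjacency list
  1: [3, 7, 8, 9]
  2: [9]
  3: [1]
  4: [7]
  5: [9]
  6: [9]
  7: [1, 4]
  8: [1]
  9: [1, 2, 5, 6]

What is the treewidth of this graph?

1

A width-1 tree decomposition is:
Bags: B1 = {1, 9}  B2 = {6, 9}  B3 = {5, 9}  B4 = {1, 3}  B5 = {1, 7}  B6 = {4, 7}  B7 = {1, 8}  B8 = {2, 9}
Tree: B1–B2, B2–B3, B1–B4, B1–B5, B5–B6, B1–B7, B3–B8
The largest bag has 2 vertices, giving width 1; this decomposition certifies tw(G) ≤ 1. Any graph with an edge has treewidth ≥ 1, and G has the edge 9–1. Hence tw(G) = 1 exactly.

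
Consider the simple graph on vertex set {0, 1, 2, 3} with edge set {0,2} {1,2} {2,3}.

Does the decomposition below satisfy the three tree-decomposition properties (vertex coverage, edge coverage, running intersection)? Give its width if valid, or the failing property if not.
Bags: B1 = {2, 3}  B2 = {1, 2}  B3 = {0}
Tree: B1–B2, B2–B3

A tree decomposition must satisfy three properties: every vertex lies in some bag; for every edge, both endpoints lie together in some bag; and for every vertex, the bags containing it form a connected subtree. Here edge (2,0) lies in no bag, so the decomposition is invalid.

No — edge (2,0) lies in no bag.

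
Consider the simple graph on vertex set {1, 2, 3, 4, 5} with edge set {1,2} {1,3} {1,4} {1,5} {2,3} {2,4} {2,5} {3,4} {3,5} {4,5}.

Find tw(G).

A width-4 tree decomposition is:
Bags: B1 = {1, 2, 3, 4, 5}
Tree: (single bag)
With just one bag of size 5, the width is 5 − 1 = 4, so tw(G) ≤ 4. For the lower bound, the 5 vertices {1, 2, 3, 4, 5} are pairwise adjacent, and any tree decomposition puts a clique entirely inside one bag — forcing width ≥ 4. Combining the bounds, tw(G) = 4.

4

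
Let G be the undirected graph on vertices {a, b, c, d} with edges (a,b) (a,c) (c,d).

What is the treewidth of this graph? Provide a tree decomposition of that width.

Each bag holds 2 vertices, so the decomposition has width 1, which upper-bounds the treewidth. Since G has at least one edge (e.g. d–c), it is not an edgeless graph, so tw(G) ≥ 1. Therefore the treewidth is 1.

Treewidth 1.
One optimal decomposition is:
Bags: B1 = {c, d}  B2 = {a, c}  B3 = {a, b}
Tree: B1–B2, B2–B3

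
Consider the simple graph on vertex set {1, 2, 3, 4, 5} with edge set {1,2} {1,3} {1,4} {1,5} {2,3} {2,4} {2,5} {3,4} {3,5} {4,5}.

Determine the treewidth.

4

A width-4 tree decomposition is:
Bags: B1 = {1, 2, 3, 4, 5}
Tree: (single bag)
A single bag containing all 5 vertices is trivially a valid decomposition of width 4. On the other hand G contains the 5-clique {1, 2, 3, 4, 5}. A clique must lie in a single bag of any decomposition, so no decomposition can have width below 4. Therefore the treewidth is 4.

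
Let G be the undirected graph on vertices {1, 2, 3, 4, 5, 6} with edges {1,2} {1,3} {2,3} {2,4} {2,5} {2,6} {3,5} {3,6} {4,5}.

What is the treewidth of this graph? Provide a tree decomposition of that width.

Treewidth 2.
Bags: B1 = {2, 3, 6}  B2 = {2, 3, 5}  B3 = {1, 2, 3}  B4 = {2, 4, 5}
Tree: B1–B2, B1–B3, B2–B4

The largest bag has 3 vertices, giving width 2; this decomposition certifies tw(G) ≤ 2. For the lower bound, the 3 vertices {1, 2, 3} are pairwise adjacent, and any tree decomposition puts a clique entirely inside one bag — forcing width ≥ 2. Hence tw(G) = 2 exactly.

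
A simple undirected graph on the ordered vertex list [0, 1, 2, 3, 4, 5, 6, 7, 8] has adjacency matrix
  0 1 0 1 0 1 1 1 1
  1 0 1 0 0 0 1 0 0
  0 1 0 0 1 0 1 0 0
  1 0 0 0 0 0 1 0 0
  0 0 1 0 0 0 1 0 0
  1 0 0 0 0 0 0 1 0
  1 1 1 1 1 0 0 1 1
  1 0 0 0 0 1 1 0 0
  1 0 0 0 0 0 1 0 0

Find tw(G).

2

A width-2 tree decomposition is:
Bags: B1 = {0, 1, 6}  B2 = {0, 3, 6}  B3 = {1, 2, 6}  B4 = {0, 6, 7}  B5 = {0, 5, 7}  B6 = {2, 4, 6}  B7 = {0, 6, 8}
Tree: B1–B2, B1–B3, B1–B4, B4–B5, B3–B6, B2–B7
Each bag holds 3 vertices, so the decomposition has width 2, which upper-bounds the treewidth. On the other hand G contains the 3-clique {0, 5, 7}. A clique must lie in a single bag of any decomposition, so no decomposition can have width below 2. Hence tw(G) = 2 exactly.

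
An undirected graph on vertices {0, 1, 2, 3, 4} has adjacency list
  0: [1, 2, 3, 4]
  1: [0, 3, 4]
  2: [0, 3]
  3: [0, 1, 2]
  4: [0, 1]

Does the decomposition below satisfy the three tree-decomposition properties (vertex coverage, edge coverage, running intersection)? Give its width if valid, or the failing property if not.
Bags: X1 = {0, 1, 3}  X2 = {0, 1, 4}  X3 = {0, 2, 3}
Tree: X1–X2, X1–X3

Every vertex of G appears in some bag (union = {0, 1, 2, 3, 4}); every edge is covered by a bag; and for each vertex v the set of bags containing v is connected in the bag tree. The decomposition is therefore valid. The largest bag has 3 vertices, so the width is 2.

Yes; width 2.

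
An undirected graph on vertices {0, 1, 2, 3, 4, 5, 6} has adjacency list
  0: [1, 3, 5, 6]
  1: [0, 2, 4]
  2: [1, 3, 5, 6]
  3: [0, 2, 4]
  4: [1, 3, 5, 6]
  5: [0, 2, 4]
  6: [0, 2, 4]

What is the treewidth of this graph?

A width-3 tree decomposition is:
Bags: B1 = {0, 2, 4, 6}  B2 = {0, 1, 2, 4}  B3 = {0, 2, 3, 4}  B4 = {0, 2, 4, 5}
Tree: B1–B2, B2–B3, B3–B4
Every bag has size at most 4, so the width is 4 − 1 = 3 and tw(G) ≤ 3. For the lower bound: the 4 vertex sets {2,6}, {0,1}, {4}, {3} are disjoint, each induces a connected subgraph, and every pair is joined by at least one edge of G. Contracting each set to a single vertex therefore yields K_{4} as a minor, and since treewidth is minor-monotone, tw(G) ≥ tw(K_{4}) = 3. Combining the bounds, tw(G) = 3.

3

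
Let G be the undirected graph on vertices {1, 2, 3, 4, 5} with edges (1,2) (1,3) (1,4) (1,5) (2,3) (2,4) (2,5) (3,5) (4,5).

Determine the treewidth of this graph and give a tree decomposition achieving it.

The largest bag has 4 vertices, giving width 3; this decomposition certifies tw(G) ≤ 3. For the lower bound, the 4 vertices {1, 2, 3, 5} are pairwise adjacent, and any tree decomposition puts a clique entirely inside one bag — forcing width ≥ 3. Hence tw(G) = 3 exactly.

Treewidth 3.
Bags: B1 = {1, 2, 3, 5}  B2 = {1, 2, 4, 5}
Tree: B1–B2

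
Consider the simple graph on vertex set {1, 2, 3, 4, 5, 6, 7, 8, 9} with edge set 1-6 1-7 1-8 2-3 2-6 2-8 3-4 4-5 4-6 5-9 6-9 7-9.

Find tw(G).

A width-3 tree decomposition is:
Bags: B1 = {1, 7, 8, 9}  B2 = {1, 6, 8, 9}  B3 = {2, 6, 8, 9}  B4 = {2, 5, 6, 9}  B5 = {2, 4, 5, 6}  B6 = {2, 3, 4, 5}
Tree: B1–B2, B2–B3, B3–B4, B4–B5, B5–B6
Each bag holds 4 vertices, so the decomposition has width 3, which upper-bounds the treewidth. For the lower bound: the 4 vertex sets {1,7,8}, {9}, {6}, {2,3,4,5} are disjoint, each induces a connected subgraph, and every pair is joined by at least one edge of G. Contracting each set to a single vertex therefore yields K_{4} as a minor, and since treewidth is minor-monotone, tw(G) ≥ tw(K_{4}) = 3. Therefore the treewidth is 3.

3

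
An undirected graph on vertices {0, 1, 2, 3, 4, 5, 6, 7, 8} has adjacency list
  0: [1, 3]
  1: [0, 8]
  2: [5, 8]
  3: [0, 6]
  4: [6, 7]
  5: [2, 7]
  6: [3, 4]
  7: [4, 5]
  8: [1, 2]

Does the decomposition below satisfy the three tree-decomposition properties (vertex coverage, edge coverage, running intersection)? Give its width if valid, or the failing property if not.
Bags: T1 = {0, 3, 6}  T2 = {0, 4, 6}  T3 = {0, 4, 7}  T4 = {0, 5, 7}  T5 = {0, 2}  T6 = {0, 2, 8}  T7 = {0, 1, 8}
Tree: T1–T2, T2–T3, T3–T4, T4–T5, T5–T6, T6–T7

A tree decomposition must satisfy three properties: every vertex lies in some bag; for every edge, both endpoints lie together in some bag; and for every vertex, the bags containing it form a connected subtree. Here edge (5,2) lies in no bag, so the decomposition is invalid.

No — edge (5,2) lies in no bag.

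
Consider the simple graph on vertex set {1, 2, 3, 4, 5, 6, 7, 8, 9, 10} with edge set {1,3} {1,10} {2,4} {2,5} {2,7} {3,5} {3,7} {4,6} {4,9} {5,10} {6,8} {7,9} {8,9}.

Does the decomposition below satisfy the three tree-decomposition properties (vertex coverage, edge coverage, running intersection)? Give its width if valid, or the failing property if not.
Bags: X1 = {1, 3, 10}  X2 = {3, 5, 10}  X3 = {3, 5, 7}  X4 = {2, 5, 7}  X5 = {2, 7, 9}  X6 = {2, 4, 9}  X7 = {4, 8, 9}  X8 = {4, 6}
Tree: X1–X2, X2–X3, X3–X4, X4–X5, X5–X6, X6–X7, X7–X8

No — edge (8,6) lies in no bag.

A tree decomposition must satisfy three properties: every vertex lies in some bag; for every edge, both endpoints lie together in some bag; and for every vertex, the bags containing it form a connected subtree. Here edge (8,6) lies in no bag, so the decomposition is invalid.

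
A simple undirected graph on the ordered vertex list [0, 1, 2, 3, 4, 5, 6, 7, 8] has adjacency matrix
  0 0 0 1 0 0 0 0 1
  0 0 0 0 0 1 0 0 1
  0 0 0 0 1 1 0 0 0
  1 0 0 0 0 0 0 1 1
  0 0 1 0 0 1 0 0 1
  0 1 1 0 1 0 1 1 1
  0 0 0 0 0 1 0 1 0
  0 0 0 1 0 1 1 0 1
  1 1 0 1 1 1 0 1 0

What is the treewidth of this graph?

2

A width-2 tree decomposition is:
Bags: B1 = {5, 7, 8}  B2 = {4, 5, 8}  B3 = {3, 7, 8}  B4 = {0, 3, 8}  B5 = {1, 5, 8}  B6 = {5, 6, 7}  B7 = {2, 4, 5}
Tree: B1–B2, B1–B3, B3–B4, B2–B5, B1–B6, B2–B7
Each bag holds 3 vertices, so the decomposition has width 2, which upper-bounds the treewidth. For the lower bound, the 3 vertices {0, 3, 8} are pairwise adjacent, and any tree decomposition puts a clique entirely inside one bag — forcing width ≥ 2. Hence tw(G) = 2 exactly.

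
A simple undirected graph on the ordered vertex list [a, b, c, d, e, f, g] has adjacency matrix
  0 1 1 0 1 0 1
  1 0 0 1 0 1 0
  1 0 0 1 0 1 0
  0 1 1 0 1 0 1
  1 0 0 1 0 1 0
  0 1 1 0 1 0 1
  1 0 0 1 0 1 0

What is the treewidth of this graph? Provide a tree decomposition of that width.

Treewidth 3.
One optimal decomposition is:
Bags: B1 = {a, b, d, f}  B2 = {a, c, d, f}  B3 = {a, d, e, f}  B4 = {a, d, f, g}
Tree: B1–B2, B2–B3, B3–B4

Every bag has size at most 4, so the width is 4 − 1 = 3 and tw(G) ≤ 3. For the lower bound: the 4 vertex sets {b,d}, {a,c}, {f}, {e} are disjoint, each induces a connected subgraph, and every pair is joined by at least one edge of G. Contracting each set to a single vertex therefore yields K_{4} as a minor, and since treewidth is minor-monotone, tw(G) ≥ tw(K_{4}) = 3. The upper and lower bounds meet at 3, so that is the treewidth.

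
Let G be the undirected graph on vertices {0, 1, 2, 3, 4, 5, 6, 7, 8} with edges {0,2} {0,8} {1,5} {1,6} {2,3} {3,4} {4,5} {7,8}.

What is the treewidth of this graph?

A width-1 tree decomposition is:
Bags: B1 = {7, 8}  B2 = {0, 8}  B3 = {0, 2}  B4 = {2, 3}  B5 = {3, 4}  B6 = {4, 5}  B7 = {1, 5}  B8 = {1, 6}
Tree: B1–B2, B2–B3, B3–B4, B4–B5, B5–B6, B6–B7, B7–B8
Each bag holds 2 vertices, so the decomposition has width 1, which upper-bounds the treewidth. G has an edge, so its treewidth is at least 1. Hence tw(G) = 1 exactly.

1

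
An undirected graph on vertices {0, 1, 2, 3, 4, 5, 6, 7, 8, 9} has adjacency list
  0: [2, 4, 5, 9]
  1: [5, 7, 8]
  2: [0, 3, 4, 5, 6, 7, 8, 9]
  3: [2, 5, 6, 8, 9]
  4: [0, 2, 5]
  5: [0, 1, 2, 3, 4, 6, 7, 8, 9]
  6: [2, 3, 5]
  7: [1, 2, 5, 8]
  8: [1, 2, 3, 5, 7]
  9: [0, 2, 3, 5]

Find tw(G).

3

A width-3 tree decomposition is:
Bags: B1 = {2, 3, 5, 8}  B2 = {2, 3, 5, 9}  B3 = {2, 3, 5, 6}  B4 = {0, 2, 5, 9}  B5 = {0, 2, 4, 5}  B6 = {2, 5, 7, 8}  B7 = {1, 5, 7, 8}
Tree: B1–B2, B1–B3, B2–B4, B4–B5, B1–B6, B6–B7
Every bag has size at most 4, so the width is 4 − 1 = 3 and tw(G) ≤ 3. Conversely, {1, 5, 7, 8} is a clique of size 4, and the vertices of any clique must share a bag in every tree decomposition; so some bag has ≥ 4 vertices and tw(G) ≥ 3. The upper and lower bounds meet at 3, so that is the treewidth.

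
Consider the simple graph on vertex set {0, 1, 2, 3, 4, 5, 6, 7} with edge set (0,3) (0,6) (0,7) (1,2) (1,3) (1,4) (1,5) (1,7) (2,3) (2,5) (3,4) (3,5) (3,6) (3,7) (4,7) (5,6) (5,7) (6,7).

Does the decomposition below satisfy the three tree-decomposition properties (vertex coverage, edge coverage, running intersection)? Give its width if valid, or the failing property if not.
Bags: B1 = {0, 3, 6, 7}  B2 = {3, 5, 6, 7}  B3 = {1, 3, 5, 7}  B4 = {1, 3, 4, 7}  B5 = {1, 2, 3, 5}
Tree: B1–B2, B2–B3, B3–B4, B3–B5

Yes; width 3.

Vertex coverage: the bags together contain {0, 1, 2, 3, 4, 5, 6, 7}, the full vertex set. Edge coverage: each edge of G has both endpoints in at least one bag. Running intersection: for every vertex, the bags containing it form a connected subtree. All three properties hold, so this is a valid tree decomposition of width max|bag| − 1 = 3, and hence tw(G) ≤ 3.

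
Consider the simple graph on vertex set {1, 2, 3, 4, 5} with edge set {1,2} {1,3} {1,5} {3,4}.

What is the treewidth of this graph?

A width-1 tree decomposition is:
Bags: B1 = {1, 3}  B2 = {1, 5}  B3 = {1, 2}  B4 = {3, 4}
Tree: B1–B2, B2–B3, B1–B4
Every bag has size at most 2, so the width is 2 − 1 = 1 and tw(G) ≤ 1. Since G has at least one edge (e.g. 1–3), it is not an edgeless graph, so tw(G) ≥ 1. Hence tw(G) = 1 exactly.

1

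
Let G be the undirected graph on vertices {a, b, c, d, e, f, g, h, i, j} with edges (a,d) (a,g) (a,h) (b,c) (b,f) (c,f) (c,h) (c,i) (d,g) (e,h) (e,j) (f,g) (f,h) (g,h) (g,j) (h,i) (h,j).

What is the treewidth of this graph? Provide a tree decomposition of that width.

Treewidth 2.
One optimal decomposition is:
Bags: B1 = {a, g, h}  B2 = {f, g, h}  B3 = {g, h, j}  B4 = {e, h, j}  B5 = {a, d, g}  B6 = {c, f, h}  B7 = {c, h, i}  B8 = {b, c, f}
Tree: B1–B2, B2–B3, B3–B4, B1–B5, B2–B6, B6–B7, B6–B8

Every bag has size at most 3, so the width is 3 − 1 = 2 and tw(G) ≤ 2. On the other hand G contains the 3-clique {a, d, g}. A clique must lie in a single bag of any decomposition, so no decomposition can have width below 2. Hence tw(G) = 2 exactly.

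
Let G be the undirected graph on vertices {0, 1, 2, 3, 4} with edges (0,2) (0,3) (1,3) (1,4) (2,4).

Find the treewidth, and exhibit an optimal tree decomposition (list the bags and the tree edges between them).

Each bag holds 3 vertices, so the decomposition has width 2, which upper-bounds the treewidth. For the lower bound, G contains the cycle 0–2–4–1–3–0, so G is not a forest; only forests have treewidth ≤ 1, hence tw(G) ≥ 2. Hence tw(G) = 2 exactly.

Treewidth 2.
Bags: B1 = {0, 2, 4}  B2 = {0, 1, 4}  B3 = {0, 1, 3}
Tree: B1–B2, B2–B3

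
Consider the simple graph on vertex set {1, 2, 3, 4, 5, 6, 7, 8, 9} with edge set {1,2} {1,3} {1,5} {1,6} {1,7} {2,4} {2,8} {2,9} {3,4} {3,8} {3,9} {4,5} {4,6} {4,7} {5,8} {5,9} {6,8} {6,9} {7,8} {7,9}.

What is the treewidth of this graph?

4

A width-4 tree decomposition is:
Bags: B1 = {1, 3, 4, 8, 9}  B2 = {1, 2, 4, 8, 9}  B3 = {1, 4, 5, 8, 9}  B4 = {1, 4, 7, 8, 9}  B5 = {1, 4, 6, 8, 9}
Tree: B1–B2, B2–B3, B3–B4, B4–B5
Each bag holds 5 vertices, so the decomposition has width 4, which upper-bounds the treewidth. For the lower bound: the 5 vertex sets {3,9}, {2,4}, {1,5}, {8}, {7} are disjoint, each induces a connected subgraph, and every pair is joined by at least one edge of G. Contracting each set to a single vertex therefore yields K_{5} as a minor, and since treewidth is minor-monotone, tw(G) ≥ tw(K_{5}) = 4. Hence tw(G) = 4 exactly.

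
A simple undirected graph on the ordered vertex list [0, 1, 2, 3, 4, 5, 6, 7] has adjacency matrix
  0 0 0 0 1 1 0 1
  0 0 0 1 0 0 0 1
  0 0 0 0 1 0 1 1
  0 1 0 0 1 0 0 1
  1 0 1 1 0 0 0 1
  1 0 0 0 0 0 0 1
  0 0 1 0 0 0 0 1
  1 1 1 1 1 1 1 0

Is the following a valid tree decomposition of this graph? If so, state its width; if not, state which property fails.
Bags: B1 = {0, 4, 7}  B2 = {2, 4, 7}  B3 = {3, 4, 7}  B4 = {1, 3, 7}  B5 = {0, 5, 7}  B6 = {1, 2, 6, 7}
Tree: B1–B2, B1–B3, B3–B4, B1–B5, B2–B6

No — bags containing vertex 1 are not connected in the tree.

A tree decomposition must satisfy three properties: every vertex lies in some bag; for every edge, both endpoints lie together in some bag; and for every vertex, the bags containing it form a connected subtree. Here bags containing vertex 1 are not connected in the tree, so the decomposition is invalid.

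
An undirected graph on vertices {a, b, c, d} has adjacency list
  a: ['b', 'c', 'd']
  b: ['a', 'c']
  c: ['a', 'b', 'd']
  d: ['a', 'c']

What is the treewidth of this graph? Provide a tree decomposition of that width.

The largest bag has 3 vertices, giving width 2; this decomposition certifies tw(G) ≤ 2. For the lower bound, the 3 vertices {a, c, d} are pairwise adjacent, and any tree decomposition puts a clique entirely inside one bag — forcing width ≥ 2. Combining the bounds, tw(G) = 2.

Treewidth 2.
One optimal decomposition is:
Bags: B1 = {a, c, d}  B2 = {a, b, c}
Tree: B1–B2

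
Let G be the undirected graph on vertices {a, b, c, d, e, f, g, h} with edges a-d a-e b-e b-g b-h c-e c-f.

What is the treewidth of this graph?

1

A width-1 tree decomposition is:
Bags: B1 = {a, e}  B2 = {c, e}  B3 = {a, d}  B4 = {b, e}  B5 = {b, h}  B6 = {c, f}  B7 = {b, g}
Tree: B1–B2, B1–B3, B1–B4, B4–B5, B2–B6, B5–B7
Each bag holds 2 vertices, so the decomposition has width 1, which upper-bounds the treewidth. Since G has at least one edge (e.g. a–e), it is not an edgeless graph, so tw(G) ≥ 1. Hence tw(G) = 1 exactly.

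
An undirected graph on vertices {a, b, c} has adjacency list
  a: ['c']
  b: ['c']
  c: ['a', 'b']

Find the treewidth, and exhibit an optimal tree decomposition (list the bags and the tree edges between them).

Treewidth 1.
One such decomposition:
Bags: B1 = {b, c}  B2 = {a, c}
Tree: B1–B2

The largest bag has 2 vertices, giving width 1; this decomposition certifies tw(G) ≤ 1. Any graph with an edge has treewidth ≥ 1, and G has the edge b–c. Hence tw(G) = 1 exactly.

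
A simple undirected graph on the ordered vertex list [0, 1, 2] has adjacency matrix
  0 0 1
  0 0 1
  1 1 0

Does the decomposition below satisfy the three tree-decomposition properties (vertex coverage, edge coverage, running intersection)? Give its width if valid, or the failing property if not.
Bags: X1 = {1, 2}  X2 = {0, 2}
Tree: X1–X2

Yes; width 1.

Every vertex of G appears in some bag (union = {0, 1, 2}); every edge is covered by a bag; and for each vertex v the set of bags containing v is connected in the bag tree. The decomposition is therefore valid. The largest bag has 2 vertices, so the width is 1.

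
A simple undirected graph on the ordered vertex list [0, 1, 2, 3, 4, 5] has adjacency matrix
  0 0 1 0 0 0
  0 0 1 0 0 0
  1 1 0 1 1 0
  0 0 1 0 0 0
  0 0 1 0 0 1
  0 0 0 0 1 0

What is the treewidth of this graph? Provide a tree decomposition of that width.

Treewidth 1.
Bags: B1 = {4, 5}  B2 = {2, 4}  B3 = {1, 2}  B4 = {0, 2}  B5 = {2, 3}
Tree: B1–B2, B2–B3, B2–B4, B3–B5

Every bag has size at most 2, so the width is 2 − 1 = 1 and tw(G) ≤ 1. Since G has at least one edge (e.g. 5–4), it is not an edgeless graph, so tw(G) ≥ 1. Combining the bounds, tw(G) = 1.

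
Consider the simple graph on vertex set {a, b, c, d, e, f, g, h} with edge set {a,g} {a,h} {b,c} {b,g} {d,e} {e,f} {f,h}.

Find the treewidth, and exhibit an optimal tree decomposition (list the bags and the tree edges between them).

Treewidth 1.
Bags: B1 = {d, e}  B2 = {e, f}  B3 = {f, h}  B4 = {a, h}  B5 = {a, g}  B6 = {b, g}  B7 = {b, c}
Tree: B1–B2, B2–B3, B3–B4, B4–B5, B5–B6, B6–B7

Every bag has size at most 2, so the width is 2 − 1 = 1 and tw(G) ≤ 1. Any graph with an edge has treewidth ≥ 1, and G has the edge d–e. The upper and lower bounds meet at 1, so that is the treewidth.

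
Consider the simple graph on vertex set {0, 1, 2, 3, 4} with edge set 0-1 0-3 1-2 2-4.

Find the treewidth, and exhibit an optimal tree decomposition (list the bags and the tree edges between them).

The largest bag has 2 vertices, giving width 1; this decomposition certifies tw(G) ≤ 1. Any graph with an edge has treewidth ≥ 1, and G has the edge 4–2. Hence tw(G) = 1 exactly.

Treewidth 1.
One optimal decomposition is:
Bags: B1 = {2, 4}  B2 = {1, 2}  B3 = {0, 1}  B4 = {0, 3}
Tree: B1–B2, B2–B3, B3–B4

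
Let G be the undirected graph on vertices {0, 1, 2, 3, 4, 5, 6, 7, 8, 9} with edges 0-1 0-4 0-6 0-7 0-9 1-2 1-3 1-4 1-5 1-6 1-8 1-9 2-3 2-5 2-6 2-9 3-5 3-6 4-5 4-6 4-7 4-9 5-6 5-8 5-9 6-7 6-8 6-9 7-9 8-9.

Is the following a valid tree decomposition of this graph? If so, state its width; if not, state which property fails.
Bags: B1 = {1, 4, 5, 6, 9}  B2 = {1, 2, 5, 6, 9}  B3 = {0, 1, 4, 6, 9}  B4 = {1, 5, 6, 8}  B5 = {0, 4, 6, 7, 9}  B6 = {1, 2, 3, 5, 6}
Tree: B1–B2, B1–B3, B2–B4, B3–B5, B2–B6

No — edge (9,8) lies in no bag.

A tree decomposition must satisfy three properties: every vertex lies in some bag; for every edge, both endpoints lie together in some bag; and for every vertex, the bags containing it form a connected subtree. Here edge (9,8) lies in no bag, so the decomposition is invalid.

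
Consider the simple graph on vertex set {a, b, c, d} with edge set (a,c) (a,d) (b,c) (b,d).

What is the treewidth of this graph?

A width-2 tree decomposition is:
Bags: B1 = {a, b, c}  B2 = {a, b, d}
Tree: B1–B2
Every bag has size at most 3, so the width is 3 − 1 = 2 and tw(G) ≤ 2. For the lower bound, G contains the cycle a–c–b–d–a, so G is not a forest; only forests have treewidth ≤ 1, hence tw(G) ≥ 2. Combining the bounds, tw(G) = 2.

2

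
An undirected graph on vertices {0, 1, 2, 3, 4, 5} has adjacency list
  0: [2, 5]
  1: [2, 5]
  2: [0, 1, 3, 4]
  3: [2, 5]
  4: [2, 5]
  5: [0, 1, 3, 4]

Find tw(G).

2

A width-2 tree decomposition is:
Bags: B1 = {1, 2, 5}  B2 = {2, 4, 5}  B3 = {2, 3, 5}  B4 = {0, 2, 5}
Tree: B1–B2, B2–B3, B3–B4
Each bag holds 3 vertices, so the decomposition has width 2, which upper-bounds the treewidth. For the lower bound, G contains the cycle 1–5–4–2–1, so G is not a forest; only forests have treewidth ≤ 1, hence tw(G) ≥ 2. Therefore the treewidth is 2.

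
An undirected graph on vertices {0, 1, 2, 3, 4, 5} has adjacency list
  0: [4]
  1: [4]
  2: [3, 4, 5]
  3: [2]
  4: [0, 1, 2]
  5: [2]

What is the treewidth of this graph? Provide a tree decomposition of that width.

Every bag has size at most 2, so the width is 2 − 1 = 1 and tw(G) ≤ 1. Since G has at least one edge (e.g. 4–1), it is not an edgeless graph, so tw(G) ≥ 1. Therefore the treewidth is 1.

Treewidth 1.
One optimal decomposition is:
Bags: B1 = {1, 4}  B2 = {0, 4}  B3 = {2, 4}  B4 = {2, 5}  B5 = {2, 3}
Tree: B1–B2, B1–B3, B3–B4, B4–B5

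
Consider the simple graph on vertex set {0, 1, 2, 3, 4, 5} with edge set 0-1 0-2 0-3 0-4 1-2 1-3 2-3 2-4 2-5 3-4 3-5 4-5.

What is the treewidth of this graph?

A width-3 tree decomposition is:
Bags: B1 = {0, 2, 3, 4}  B2 = {0, 1, 2, 3}  B3 = {2, 3, 4, 5}
Tree: B1–B2, B1–B3
Every bag has size at most 4, so the width is 4 − 1 = 3 and tw(G) ≤ 3. For the lower bound, the 4 vertices {0, 1, 2, 3} are pairwise adjacent, and any tree decomposition puts a clique entirely inside one bag — forcing width ≥ 3. The upper and lower bounds meet at 3, so that is the treewidth.

3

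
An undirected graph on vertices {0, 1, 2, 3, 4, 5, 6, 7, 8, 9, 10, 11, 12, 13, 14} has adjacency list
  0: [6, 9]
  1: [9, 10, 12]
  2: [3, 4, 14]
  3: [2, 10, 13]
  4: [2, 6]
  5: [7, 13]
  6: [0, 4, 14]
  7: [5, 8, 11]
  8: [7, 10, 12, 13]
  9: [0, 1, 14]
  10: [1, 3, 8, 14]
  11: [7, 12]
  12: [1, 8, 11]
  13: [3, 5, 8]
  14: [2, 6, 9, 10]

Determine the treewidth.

A width-3 tree decomposition is:
Bags: B1 = {0, 2, 4, 6}  B2 = {0, 2, 6, 14}  B3 = {0, 2, 9, 14}  B4 = {2, 3, 9, 14}  B5 = {3, 9, 10, 14}  B6 = {1, 3, 9, 10}  B7 = {1, 3, 10, 13}  B8 = {1, 8, 10, 13}  B9 = {1, 8, 12, 13}  B10 = {5, 8, 12, 13}  B11 = {5, 7, 8, 12}  B12 = {5, 7, 11, 12}
Tree: B1–B2, B2–B3, B3–B4, B4–B5, B5–B6, B6–B7, B7–B8, B8–B9, B9–B10, B10–B11, B11–B12
Every bag has size at most 4, so the width is 4 − 1 = 3 and tw(G) ≤ 3. For the lower bound: the 4 vertex sets {0,4,6}, {2}, {14}, {1,3,9,10} are disjoint, each induces a connected subgraph, and every pair is joined by at least one edge of G. Contracting each set to a single vertex therefore yields K_{4} as a minor, and since treewidth is minor-monotone, tw(G) ≥ tw(K_{4}) = 3. Hence tw(G) = 3 exactly.

3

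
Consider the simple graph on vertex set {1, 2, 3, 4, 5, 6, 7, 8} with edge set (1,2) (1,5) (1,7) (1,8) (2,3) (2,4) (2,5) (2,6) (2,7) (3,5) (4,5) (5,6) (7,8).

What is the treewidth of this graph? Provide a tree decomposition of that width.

Every bag has size at most 3, so the width is 3 − 1 = 2 and tw(G) ≤ 2. On the other hand G contains the 3-clique {1, 7, 8}. A clique must lie in a single bag of any decomposition, so no decomposition can have width below 2. Hence tw(G) = 2 exactly.

Treewidth 2.
One optimal decomposition is:
Bags: B1 = {2, 5, 6}  B2 = {1, 2, 5}  B3 = {1, 2, 7}  B4 = {2, 3, 5}  B5 = {1, 7, 8}  B6 = {2, 4, 5}
Tree: B1–B2, B2–B3, B1–B4, B3–B5, B1–B6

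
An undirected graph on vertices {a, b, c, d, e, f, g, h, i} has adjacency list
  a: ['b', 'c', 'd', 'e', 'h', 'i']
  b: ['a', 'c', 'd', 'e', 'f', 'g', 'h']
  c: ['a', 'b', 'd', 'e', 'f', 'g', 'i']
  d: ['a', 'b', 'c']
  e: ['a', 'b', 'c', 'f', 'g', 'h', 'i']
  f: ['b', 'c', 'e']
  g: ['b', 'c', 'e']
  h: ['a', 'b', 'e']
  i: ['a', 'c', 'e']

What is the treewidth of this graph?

3

A width-3 tree decomposition is:
Bags: B1 = {a, b, e, h}  B2 = {a, b, c, e}  B3 = {a, c, e, i}  B4 = {b, c, e, f}  B5 = {a, b, c, d}  B6 = {b, c, e, g}
Tree: B1–B2, B2–B3, B2–B4, B2–B5, B4–B6
Each bag holds 4 vertices, so the decomposition has width 3, which upper-bounds the treewidth. For the lower bound, the 4 vertices {a, b, e, h} are pairwise adjacent, and any tree decomposition puts a clique entirely inside one bag — forcing width ≥ 3. Combining the bounds, tw(G) = 3.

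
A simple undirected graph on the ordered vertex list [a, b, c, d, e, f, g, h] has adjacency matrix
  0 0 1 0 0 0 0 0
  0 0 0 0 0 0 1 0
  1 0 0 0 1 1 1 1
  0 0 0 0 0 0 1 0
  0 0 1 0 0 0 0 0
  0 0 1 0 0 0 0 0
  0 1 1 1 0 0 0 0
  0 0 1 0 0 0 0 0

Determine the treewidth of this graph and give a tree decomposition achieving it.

Treewidth 1.
One optimal decomposition is:
Bags: B1 = {b, g}  B2 = {c, g}  B3 = {a, c}  B4 = {d, g}  B5 = {c, h}  B6 = {c, f}  B7 = {c, e}
Tree: B1–B2, B2–B3, B2–B4, B2–B5, B5–B6, B3–B7

Every bag has size at most 2, so the width is 2 − 1 = 1 and tw(G) ≤ 1. G has an edge, so its treewidth is at least 1. Hence tw(G) = 1 exactly.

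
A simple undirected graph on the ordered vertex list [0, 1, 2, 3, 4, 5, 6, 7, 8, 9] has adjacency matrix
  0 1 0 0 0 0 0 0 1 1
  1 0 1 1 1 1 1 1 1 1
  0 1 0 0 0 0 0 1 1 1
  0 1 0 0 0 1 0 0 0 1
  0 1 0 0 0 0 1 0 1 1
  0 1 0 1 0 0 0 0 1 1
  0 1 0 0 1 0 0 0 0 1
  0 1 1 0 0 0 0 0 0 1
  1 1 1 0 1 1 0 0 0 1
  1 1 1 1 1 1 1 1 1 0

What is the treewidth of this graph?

3

A width-3 tree decomposition is:
Bags: B1 = {1, 4, 8, 9}  B2 = {1, 5, 8, 9}  B3 = {1, 2, 8, 9}  B4 = {1, 3, 5, 9}  B5 = {0, 1, 8, 9}  B6 = {1, 2, 7, 9}  B7 = {1, 4, 6, 9}
Tree: B1–B2, B1–B3, B2–B4, B2–B5, B3–B6, B1–B7
Each bag holds 4 vertices, so the decomposition has width 3, which upper-bounds the treewidth. Conversely, {0, 1, 8, 9} is a clique of size 4, and the vertices of any clique must share a bag in every tree decomposition; so some bag has ≥ 4 vertices and tw(G) ≥ 3. Hence tw(G) = 3 exactly.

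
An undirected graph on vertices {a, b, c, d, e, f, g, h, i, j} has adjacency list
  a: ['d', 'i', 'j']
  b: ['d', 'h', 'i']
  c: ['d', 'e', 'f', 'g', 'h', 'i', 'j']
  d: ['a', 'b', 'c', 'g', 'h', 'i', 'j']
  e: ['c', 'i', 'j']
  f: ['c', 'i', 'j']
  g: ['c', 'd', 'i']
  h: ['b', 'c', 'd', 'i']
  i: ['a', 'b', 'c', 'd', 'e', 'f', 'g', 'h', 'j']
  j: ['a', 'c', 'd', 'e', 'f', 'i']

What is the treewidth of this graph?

A width-3 tree decomposition is:
Bags: B1 = {c, f, i, j}  B2 = {c, d, i, j}  B3 = {c, e, i, j}  B4 = {c, d, h, i}  B5 = {a, d, i, j}  B6 = {b, d, h, i}  B7 = {c, d, g, i}
Tree: B1–B2, B2–B3, B2–B4, B2–B5, B4–B6, B2–B7
Every bag has size at most 4, so the width is 4 − 1 = 3 and tw(G) ≤ 3. On the other hand G contains the 4-clique {c, d, g, i}. A clique must lie in a single bag of any decomposition, so no decomposition can have width below 3. The upper and lower bounds meet at 3, so that is the treewidth.

3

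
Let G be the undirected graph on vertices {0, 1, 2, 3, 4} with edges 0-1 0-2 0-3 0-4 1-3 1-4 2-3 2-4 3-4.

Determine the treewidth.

A width-3 tree decomposition is:
Bags: B1 = {0, 2, 3, 4}  B2 = {0, 1, 3, 4}
Tree: B1–B2
Every bag has size at most 4, so the width is 4 − 1 = 3 and tw(G) ≤ 3. On the other hand G contains the 4-clique {0, 1, 3, 4}. A clique must lie in a single bag of any decomposition, so no decomposition can have width below 3. Hence tw(G) = 3 exactly.

3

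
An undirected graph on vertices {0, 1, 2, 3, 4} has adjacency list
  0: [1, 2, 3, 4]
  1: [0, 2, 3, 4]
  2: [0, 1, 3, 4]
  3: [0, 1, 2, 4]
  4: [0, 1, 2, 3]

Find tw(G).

4

A width-4 tree decomposition is:
Bags: B1 = {0, 1, 2, 3, 4}
Tree: (single bag)
With just one bag of size 5, the width is 5 − 1 = 4, so tw(G) ≤ 4. On the other hand G contains the 5-clique {0, 1, 2, 3, 4}. A clique must lie in a single bag of any decomposition, so no decomposition can have width below 4. Combining the bounds, tw(G) = 4.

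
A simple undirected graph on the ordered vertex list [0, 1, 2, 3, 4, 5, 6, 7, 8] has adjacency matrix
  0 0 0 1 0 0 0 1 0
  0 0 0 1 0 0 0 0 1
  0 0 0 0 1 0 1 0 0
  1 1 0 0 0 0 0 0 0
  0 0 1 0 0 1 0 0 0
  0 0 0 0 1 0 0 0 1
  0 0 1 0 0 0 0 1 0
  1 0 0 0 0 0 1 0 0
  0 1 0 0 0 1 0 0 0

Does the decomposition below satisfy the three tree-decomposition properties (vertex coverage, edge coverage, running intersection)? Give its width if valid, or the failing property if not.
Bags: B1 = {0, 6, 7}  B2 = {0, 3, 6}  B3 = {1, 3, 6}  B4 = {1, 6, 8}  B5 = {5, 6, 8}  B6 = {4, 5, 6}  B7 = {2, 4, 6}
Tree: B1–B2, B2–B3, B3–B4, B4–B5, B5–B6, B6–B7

Vertex coverage: the bags together contain {0, 1, 2, 3, 4, 5, 6, 7, 8}, the full vertex set. Edge coverage: each edge of G has both endpoints in at least one bag. Running intersection: for every vertex, the bags containing it form a connected subtree. All three properties hold, so this is a valid tree decomposition of width max|bag| − 1 = 2, and hence tw(G) ≤ 2.

Yes; width 2.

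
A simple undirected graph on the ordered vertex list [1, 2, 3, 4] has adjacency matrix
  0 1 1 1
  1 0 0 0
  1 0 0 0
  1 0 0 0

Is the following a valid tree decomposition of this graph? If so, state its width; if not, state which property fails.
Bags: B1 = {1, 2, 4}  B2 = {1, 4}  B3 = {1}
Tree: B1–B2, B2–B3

No — vertex 3 appears in no bag.

A tree decomposition must satisfy three properties: every vertex lies in some bag; for every edge, both endpoints lie together in some bag; and for every vertex, the bags containing it form a connected subtree. Here vertex 3 appears in no bag, so the decomposition is invalid.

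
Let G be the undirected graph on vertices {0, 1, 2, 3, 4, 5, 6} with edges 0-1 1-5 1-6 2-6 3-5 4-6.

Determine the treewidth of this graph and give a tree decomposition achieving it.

Treewidth 1.
One optimal decomposition is:
Bags: B1 = {3, 5}  B2 = {1, 5}  B3 = {1, 6}  B4 = {4, 6}  B5 = {0, 1}  B6 = {2, 6}
Tree: B1–B2, B2–B3, B3–B4, B3–B5, B3–B6

The largest bag has 2 vertices, giving width 1; this decomposition certifies tw(G) ≤ 1. Since G has at least one edge (e.g. 3–5), it is not an edgeless graph, so tw(G) ≥ 1. Therefore the treewidth is 1.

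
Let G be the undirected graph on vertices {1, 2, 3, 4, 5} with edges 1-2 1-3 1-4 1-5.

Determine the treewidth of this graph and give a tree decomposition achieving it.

Treewidth 1.
One such decomposition:
Bags: B1 = {1, 4}  B2 = {1, 2}  B3 = {1, 3}  B4 = {1, 5}
Tree: B1–B2, B1–B3, B3–B4

The largest bag has 2 vertices, giving width 1; this decomposition certifies tw(G) ≤ 1. G has an edge, so its treewidth is at least 1. The upper and lower bounds meet at 1, so that is the treewidth.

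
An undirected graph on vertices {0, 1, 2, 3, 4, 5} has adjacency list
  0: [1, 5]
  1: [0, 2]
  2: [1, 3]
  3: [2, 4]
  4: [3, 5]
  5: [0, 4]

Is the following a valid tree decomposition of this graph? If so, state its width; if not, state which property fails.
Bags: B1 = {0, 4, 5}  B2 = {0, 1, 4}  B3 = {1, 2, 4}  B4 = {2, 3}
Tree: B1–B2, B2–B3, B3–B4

No — edge (4,3) lies in no bag.

A tree decomposition must satisfy three properties: every vertex lies in some bag; for every edge, both endpoints lie together in some bag; and for every vertex, the bags containing it form a connected subtree. Here edge (4,3) lies in no bag, so the decomposition is invalid.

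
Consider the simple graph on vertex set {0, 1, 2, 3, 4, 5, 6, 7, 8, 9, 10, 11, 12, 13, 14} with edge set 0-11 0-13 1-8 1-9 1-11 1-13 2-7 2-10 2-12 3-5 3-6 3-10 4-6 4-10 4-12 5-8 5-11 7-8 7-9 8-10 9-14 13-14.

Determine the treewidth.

3

A width-3 tree decomposition is:
Bags: B1 = {0, 9, 13, 14}  B2 = {0, 1, 9, 13}  B3 = {0, 1, 9, 11}  B4 = {1, 7, 9, 11}  B5 = {1, 7, 8, 11}  B6 = {5, 7, 8, 11}  B7 = {2, 5, 7, 8}  B8 = {2, 5, 8, 10}  B9 = {2, 3, 5, 10}  B10 = {2, 3, 10, 12}  B11 = {3, 4, 10, 12}  B12 = {3, 4, 6, 12}
Tree: B1–B2, B2–B3, B3–B4, B4–B5, B5–B6, B6–B7, B7–B8, B8–B9, B9–B10, B10–B11, B11–B12
Each bag holds 4 vertices, so the decomposition has width 3, which upper-bounds the treewidth. For the lower bound: the 4 vertex sets {0,13,14}, {9}, {1}, {5,7,8,11} are disjoint, each induces a connected subgraph, and every pair is joined by at least one edge of G. Contracting each set to a single vertex therefore yields K_{4} as a minor, and since treewidth is minor-monotone, tw(G) ≥ tw(K_{4}) = 3. Hence tw(G) = 3 exactly.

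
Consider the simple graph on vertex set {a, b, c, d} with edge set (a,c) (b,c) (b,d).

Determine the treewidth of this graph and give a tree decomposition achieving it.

Every bag has size at most 2, so the width is 2 − 1 = 1 and tw(G) ≤ 1. Any graph with an edge has treewidth ≥ 1, and G has the edge d–b. Combining the bounds, tw(G) = 1.

Treewidth 1.
One optimal decomposition is:
Bags: B1 = {b, d}  B2 = {b, c}  B3 = {a, c}
Tree: B1–B2, B2–B3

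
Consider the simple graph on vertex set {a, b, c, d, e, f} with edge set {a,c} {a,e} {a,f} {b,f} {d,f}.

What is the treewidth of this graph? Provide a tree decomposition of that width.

Treewidth 1.
Bags: B1 = {a, f}  B2 = {a, e}  B3 = {d, f}  B4 = {b, f}  B5 = {a, c}
Tree: B1–B2, B1–B3, B3–B4, B2–B5

Every bag has size at most 2, so the width is 2 − 1 = 1 and tw(G) ≤ 1. G has an edge, so its treewidth is at least 1. Therefore the treewidth is 1.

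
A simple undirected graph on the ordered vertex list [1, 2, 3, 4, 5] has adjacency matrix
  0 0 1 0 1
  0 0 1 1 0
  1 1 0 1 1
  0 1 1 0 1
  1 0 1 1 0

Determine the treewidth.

2

A width-2 tree decomposition is:
Bags: B1 = {1, 3, 5}  B2 = {3, 4, 5}  B3 = {2, 3, 4}
Tree: B1–B2, B2–B3
Every bag has size at most 3, so the width is 3 − 1 = 2 and tw(G) ≤ 2. Conversely, {1, 3, 5} is a clique of size 3, and the vertices of any clique must share a bag in every tree decomposition; so some bag has ≥ 3 vertices and tw(G) ≥ 2. Combining the bounds, tw(G) = 2.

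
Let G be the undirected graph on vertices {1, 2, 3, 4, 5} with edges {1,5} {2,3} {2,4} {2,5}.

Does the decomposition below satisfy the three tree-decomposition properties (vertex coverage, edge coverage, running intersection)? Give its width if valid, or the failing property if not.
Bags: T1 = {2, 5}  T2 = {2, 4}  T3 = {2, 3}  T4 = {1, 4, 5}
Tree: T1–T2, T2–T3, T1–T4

A tree decomposition must satisfy three properties: every vertex lies in some bag; for every edge, both endpoints lie together in some bag; and for every vertex, the bags containing it form a connected subtree. Here bags containing vertex 4 are not connected in the tree, so the decomposition is invalid.

No — bags containing vertex 4 are not connected in the tree.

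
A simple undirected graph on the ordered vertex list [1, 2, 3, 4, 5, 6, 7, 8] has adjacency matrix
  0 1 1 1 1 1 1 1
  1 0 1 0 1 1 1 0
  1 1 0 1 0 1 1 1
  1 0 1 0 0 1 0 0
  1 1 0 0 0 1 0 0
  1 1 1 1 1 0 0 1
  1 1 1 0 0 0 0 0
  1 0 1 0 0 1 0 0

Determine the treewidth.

A width-3 tree decomposition is:
Bags: B1 = {1, 2, 3, 7}  B2 = {1, 2, 3, 6}  B3 = {1, 2, 5, 6}  B4 = {1, 3, 4, 6}  B5 = {1, 3, 6, 8}
Tree: B1–B2, B2–B3, B2–B4, B2–B5
Every bag has size at most 4, so the width is 4 − 1 = 3 and tw(G) ≤ 3. Conversely, {1, 3, 6, 8} is a clique of size 4, and the vertices of any clique must share a bag in every tree decomposition; so some bag has ≥ 4 vertices and tw(G) ≥ 3. Combining the bounds, tw(G) = 3.

3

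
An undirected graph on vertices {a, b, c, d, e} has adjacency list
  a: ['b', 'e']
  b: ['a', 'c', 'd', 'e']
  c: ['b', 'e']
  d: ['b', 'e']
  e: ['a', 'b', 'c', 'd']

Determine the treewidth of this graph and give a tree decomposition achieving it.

Treewidth 2.
Bags: B1 = {b, d, e}  B2 = {b, c, e}  B3 = {a, b, e}
Tree: B1–B2, B1–B3

Every bag has size at most 3, so the width is 3 − 1 = 2 and tw(G) ≤ 2. Conversely, {b, d, e} is a clique of size 3, and the vertices of any clique must share a bag in every tree decomposition; so some bag has ≥ 3 vertices and tw(G) ≥ 2. Combining the bounds, tw(G) = 2.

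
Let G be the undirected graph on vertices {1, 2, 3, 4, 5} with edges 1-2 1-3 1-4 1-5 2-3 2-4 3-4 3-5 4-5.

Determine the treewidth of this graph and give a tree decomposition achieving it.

Treewidth 3.
One such decomposition:
Bags: B1 = {1, 3, 4, 5}  B2 = {1, 2, 3, 4}
Tree: B1–B2

Each bag holds 4 vertices, so the decomposition has width 3, which upper-bounds the treewidth. For the lower bound, the 4 vertices {1, 2, 3, 4} are pairwise adjacent, and any tree decomposition puts a clique entirely inside one bag — forcing width ≥ 3. Hence tw(G) = 3 exactly.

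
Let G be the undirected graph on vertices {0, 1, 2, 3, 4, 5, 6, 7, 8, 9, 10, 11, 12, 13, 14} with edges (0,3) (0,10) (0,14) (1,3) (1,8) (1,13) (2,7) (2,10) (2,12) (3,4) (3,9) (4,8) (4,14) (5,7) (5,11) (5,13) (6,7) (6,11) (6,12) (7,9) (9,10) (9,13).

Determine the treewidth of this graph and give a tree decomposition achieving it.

Every bag has size at most 4, so the width is 4 − 1 = 3 and tw(G) ≤ 3. For the lower bound: the 4 vertex sets {6,11,12}, {5}, {7}, {2,9,10,13} are disjoint, each induces a connected subgraph, and every pair is joined by at least one edge of G. Contracting each set to a single vertex therefore yields K_{4} as a minor, and since treewidth is minor-monotone, tw(G) ≥ tw(K_{4}) = 3. Combining the bounds, tw(G) = 3.

Treewidth 3.
One optimal decomposition is:
Bags: B1 = {5, 6, 11, 12}  B2 = {5, 6, 7, 12}  B3 = {2, 5, 7, 12}  B4 = {2, 5, 7, 13}  B5 = {2, 7, 9, 13}  B6 = {2, 9, 10, 13}  B7 = {1, 9, 10, 13}  B8 = {1, 3, 9, 10}  B9 = {0, 1, 3, 10}  B10 = {0, 1, 3, 8}  B11 = {0, 3, 4, 8}  B12 = {0, 4, 8, 14}
Tree: B1–B2, B2–B3, B3–B4, B4–B5, B5–B6, B6–B7, B7–B8, B8–B9, B9–B10, B10–B11, B11–B12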